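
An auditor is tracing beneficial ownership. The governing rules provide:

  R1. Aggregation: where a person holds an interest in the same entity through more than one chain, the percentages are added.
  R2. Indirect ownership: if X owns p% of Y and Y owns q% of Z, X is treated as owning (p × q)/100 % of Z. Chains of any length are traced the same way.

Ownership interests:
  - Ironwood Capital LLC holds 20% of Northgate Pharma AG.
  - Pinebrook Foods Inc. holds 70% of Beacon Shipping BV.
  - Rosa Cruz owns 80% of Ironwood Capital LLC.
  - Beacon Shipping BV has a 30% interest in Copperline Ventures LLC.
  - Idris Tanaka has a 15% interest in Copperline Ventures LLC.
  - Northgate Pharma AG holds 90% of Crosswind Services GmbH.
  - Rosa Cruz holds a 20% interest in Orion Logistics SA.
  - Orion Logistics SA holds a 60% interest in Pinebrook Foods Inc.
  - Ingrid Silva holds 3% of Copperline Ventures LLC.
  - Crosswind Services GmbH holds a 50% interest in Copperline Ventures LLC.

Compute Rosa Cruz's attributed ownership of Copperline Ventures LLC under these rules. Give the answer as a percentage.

Chain via Ironwood Capital LLC → Northgate Pharma AG → Crosswind Services GmbH (R2): 80% × 20% × 90% × 50% = 7.2% of Copperline Ventures LLC.
Chain via Orion Logistics SA → Pinebrook Foods Inc. → Beacon Shipping BV (R2): 20% × 60% × 70% × 30% = 2.52% of Copperline Ventures LLC.
Aggregating (R1): 7.2% + 2.52% = 9.72%.

9.72%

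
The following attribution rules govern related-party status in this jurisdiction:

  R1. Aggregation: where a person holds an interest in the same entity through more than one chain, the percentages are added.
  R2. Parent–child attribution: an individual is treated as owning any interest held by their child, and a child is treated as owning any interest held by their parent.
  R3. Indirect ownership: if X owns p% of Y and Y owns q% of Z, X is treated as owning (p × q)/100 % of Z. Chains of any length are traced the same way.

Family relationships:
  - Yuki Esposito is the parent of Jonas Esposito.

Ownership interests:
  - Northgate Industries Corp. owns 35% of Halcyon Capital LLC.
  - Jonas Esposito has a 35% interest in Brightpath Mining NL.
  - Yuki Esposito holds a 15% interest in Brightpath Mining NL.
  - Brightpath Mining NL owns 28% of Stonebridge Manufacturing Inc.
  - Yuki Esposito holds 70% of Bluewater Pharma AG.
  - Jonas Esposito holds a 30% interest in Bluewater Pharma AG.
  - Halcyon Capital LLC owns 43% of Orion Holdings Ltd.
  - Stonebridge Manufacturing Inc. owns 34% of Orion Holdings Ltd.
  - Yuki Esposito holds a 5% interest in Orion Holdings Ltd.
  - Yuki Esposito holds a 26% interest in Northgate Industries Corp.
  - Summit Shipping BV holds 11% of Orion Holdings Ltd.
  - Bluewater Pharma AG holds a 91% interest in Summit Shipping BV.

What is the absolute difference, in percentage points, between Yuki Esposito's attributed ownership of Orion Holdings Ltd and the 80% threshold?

56.317

By parent–child attribution (R2), Yuki Esposito is treated as also owning Jonas Esposito's interest in Bluewater Pharma AG, giving 70% + 30% = 100%.
By parent–child attribution (R2), Yuki Esposito is treated as also owning Jonas Esposito's interest in Brightpath Mining NL, giving 15% + 35% = 50%.
Chain via Bluewater Pharma AG → Summit Shipping BV (R3): 100% × 91% × 11% = 10.01% of Orion Holdings Ltd.
Chain via Northgate Industries Corp. → Halcyon Capital LLC (R3): 26% × 35% × 43% = 3.913% of Orion Holdings Ltd.
Chain via Brightpath Mining NL → Stonebridge Manufacturing Inc. (R3): 50% × 28% × 34% = 4.76% of Orion Holdings Ltd.
Direct interest in Orion Holdings Ltd: 5%.
Aggregating (R1): 10.01% + 3.913% + 4.76% + 5% = 23.683%.
23.683% falls short of the 80% threshold by 56.317 percentage points.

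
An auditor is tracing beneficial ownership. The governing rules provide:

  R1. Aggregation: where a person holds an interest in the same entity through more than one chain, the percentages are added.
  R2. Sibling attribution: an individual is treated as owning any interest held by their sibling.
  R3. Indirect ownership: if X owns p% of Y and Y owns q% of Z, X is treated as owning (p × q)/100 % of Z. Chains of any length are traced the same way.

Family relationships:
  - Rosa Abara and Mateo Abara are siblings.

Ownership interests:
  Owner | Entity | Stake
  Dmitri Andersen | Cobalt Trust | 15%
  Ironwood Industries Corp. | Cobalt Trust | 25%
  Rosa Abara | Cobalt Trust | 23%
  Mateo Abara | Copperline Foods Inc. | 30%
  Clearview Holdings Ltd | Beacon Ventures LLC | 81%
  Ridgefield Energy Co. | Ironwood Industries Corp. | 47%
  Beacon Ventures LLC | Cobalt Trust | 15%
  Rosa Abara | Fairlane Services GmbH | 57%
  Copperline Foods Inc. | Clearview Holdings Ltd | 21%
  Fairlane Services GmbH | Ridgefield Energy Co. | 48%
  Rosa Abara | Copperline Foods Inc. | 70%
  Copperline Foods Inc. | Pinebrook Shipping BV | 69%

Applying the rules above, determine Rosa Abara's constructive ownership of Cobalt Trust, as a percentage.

28.7663%

By sibling attribution (R2), Rosa Abara is treated as also owning Mateo Abara's interest in Copperline Foods Inc, giving 70% + 30% = 100%.
Chain via Copperline Foods Inc. → Clearview Holdings Ltd → Beacon Ventures LLC (R3): 100% × 21% × 81% × 15% = 2.5515% of Cobalt Trust.
Chain via Fairlane Services GmbH → Ridgefield Energy Co. → Ironwood Industries Corp. (R3): 57% × 48% × 47% × 25% = 3.2148% of Cobalt Trust.
Direct interest in Cobalt Trust: 23%.
Aggregating (R1): 2.5515% + 3.2148% + 23% = 28.7663%.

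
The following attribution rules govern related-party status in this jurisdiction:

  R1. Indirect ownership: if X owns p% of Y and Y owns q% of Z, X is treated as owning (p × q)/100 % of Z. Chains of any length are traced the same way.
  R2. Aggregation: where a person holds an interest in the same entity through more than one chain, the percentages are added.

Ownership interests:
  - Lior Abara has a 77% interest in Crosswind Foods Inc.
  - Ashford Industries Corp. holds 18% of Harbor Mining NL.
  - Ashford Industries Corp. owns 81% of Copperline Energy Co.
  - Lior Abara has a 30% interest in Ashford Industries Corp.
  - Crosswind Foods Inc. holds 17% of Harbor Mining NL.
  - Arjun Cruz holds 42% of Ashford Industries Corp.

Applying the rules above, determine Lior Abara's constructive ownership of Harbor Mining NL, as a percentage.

18.49%

Chain via Ashford Industries Corp. (R1): 30% × 18% = 5.4% of Harbor Mining NL.
Chain via Crosswind Foods Inc. (R1): 77% × 17% = 13.09% of Harbor Mining NL.
Aggregating (R2): 5.4% + 13.09% = 18.49%.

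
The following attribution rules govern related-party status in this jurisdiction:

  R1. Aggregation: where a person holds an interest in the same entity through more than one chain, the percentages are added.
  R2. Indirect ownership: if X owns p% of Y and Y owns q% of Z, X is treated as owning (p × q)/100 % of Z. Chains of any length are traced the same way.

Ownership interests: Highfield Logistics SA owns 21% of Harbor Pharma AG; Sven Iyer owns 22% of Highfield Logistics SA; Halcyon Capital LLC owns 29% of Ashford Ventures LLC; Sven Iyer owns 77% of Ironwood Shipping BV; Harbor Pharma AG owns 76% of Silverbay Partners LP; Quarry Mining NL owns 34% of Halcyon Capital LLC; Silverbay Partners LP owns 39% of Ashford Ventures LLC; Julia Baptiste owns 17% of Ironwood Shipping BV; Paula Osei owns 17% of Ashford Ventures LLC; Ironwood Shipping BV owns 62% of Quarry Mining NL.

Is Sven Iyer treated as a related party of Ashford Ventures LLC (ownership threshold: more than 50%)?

Chain via Highfield Logistics SA → Harbor Pharma AG → Silverbay Partners LP (R2): 22% × 21% × 76% × 39% = 1.369368% of Ashford Ventures LLC.
Chain via Ironwood Shipping BV → Quarry Mining NL → Halcyon Capital LLC (R2): 77% × 62% × 34% × 29% = 4.707164% of Ashford Ventures LLC.
Aggregating (R1): 1.369368% + 4.707164% = 6.076532%.
6.076532% does not exceed the 50% threshold, so Sven is not a related party to Ashford Ventures LLC.

No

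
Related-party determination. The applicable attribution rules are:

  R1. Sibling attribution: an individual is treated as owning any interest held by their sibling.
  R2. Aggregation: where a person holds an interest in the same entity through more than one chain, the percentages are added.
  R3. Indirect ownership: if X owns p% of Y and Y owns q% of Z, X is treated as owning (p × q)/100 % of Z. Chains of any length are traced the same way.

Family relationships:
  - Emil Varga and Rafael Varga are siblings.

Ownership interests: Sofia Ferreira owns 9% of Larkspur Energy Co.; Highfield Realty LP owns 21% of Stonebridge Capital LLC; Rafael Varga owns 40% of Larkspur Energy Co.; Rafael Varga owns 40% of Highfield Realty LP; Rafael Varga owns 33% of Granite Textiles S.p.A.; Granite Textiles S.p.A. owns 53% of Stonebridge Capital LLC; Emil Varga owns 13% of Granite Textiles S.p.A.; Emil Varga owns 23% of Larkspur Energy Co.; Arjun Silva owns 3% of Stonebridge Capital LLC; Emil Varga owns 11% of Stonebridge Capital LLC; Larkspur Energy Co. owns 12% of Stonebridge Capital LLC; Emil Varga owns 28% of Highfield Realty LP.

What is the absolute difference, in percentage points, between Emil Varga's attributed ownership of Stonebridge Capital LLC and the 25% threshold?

32.22

By sibling attribution (R1), Emil Varga is treated as also owning Rafael Varga's interest in Highfield Realty LP, giving 28% + 40% = 68%.
By sibling attribution (R1), Emil Varga is treated as also owning Rafael Varga's interest in Granite Textiles S.p.A, giving 13% + 33% = 46%.
By sibling attribution (R1), Emil Varga is treated as also owning Rafael Varga's interest in Larkspur Energy Co, giving 23% + 40% = 63%.
Chain via Highfield Realty LP (R3): 68% × 21% = 14.28% of Stonebridge Capital LLC.
Chain via Granite Textiles S.p.A. (R3): 46% × 53% = 24.38% of Stonebridge Capital LLC.
Chain via Larkspur Energy Co. (R3): 63% × 12% = 7.56% of Stonebridge Capital LLC.
Direct interest in Stonebridge Capital LLC: 11%.
Aggregating (R2): 14.28% + 24.38% + 7.56% + 11% = 57.22%.
57.22% exceeds the 25% threshold by 32.22 percentage points.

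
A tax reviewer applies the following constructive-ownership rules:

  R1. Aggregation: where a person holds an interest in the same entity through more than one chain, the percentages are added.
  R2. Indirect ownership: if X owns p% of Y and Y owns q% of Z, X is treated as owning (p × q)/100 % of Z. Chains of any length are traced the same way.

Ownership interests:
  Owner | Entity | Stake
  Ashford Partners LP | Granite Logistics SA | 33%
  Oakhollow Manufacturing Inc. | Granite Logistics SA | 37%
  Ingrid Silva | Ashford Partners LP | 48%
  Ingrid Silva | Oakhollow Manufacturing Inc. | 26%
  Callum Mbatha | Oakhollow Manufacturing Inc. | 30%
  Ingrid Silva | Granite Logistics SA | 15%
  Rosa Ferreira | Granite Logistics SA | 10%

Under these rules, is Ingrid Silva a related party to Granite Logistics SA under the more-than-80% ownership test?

No

Chain via Oakhollow Manufacturing Inc. (R2): 26% × 37% = 9.62% of Granite Logistics SA.
Chain via Ashford Partners LP (R2): 48% × 33% = 15.84% of Granite Logistics SA.
Direct interest in Granite Logistics SA: 15%.
Aggregating (R1): 9.62% + 15.84% + 15% = 40.46%.
40.46% does not exceed the 80% threshold, so Ingrid is not a related party to Granite Logistics SA.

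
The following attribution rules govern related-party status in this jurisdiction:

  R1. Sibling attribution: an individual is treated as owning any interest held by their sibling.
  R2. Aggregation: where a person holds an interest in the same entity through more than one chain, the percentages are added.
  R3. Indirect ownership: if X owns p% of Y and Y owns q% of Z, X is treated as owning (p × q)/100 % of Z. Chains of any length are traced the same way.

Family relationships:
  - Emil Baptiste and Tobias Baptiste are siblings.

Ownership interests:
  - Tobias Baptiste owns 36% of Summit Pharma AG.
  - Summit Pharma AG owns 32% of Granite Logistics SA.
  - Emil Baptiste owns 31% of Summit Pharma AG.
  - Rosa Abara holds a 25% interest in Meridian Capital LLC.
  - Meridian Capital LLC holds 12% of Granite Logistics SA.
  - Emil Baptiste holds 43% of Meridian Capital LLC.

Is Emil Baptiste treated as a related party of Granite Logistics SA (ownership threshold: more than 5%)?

By sibling attribution (R1), Emil Baptiste is treated as also owning Tobias Baptiste's interest in Summit Pharma AG, giving 31% + 36% = 67%.
Chain via Summit Pharma AG (R3): 67% × 32% = 21.44% of Granite Logistics SA.
Chain via Meridian Capital LLC (R3): 43% × 12% = 5.16% of Granite Logistics SA.
Aggregating (R2): 21.44% + 5.16% = 26.6%.
26.6% exceeds the 5% threshold, so Emil is a related party to Granite Logistics SA.

Yes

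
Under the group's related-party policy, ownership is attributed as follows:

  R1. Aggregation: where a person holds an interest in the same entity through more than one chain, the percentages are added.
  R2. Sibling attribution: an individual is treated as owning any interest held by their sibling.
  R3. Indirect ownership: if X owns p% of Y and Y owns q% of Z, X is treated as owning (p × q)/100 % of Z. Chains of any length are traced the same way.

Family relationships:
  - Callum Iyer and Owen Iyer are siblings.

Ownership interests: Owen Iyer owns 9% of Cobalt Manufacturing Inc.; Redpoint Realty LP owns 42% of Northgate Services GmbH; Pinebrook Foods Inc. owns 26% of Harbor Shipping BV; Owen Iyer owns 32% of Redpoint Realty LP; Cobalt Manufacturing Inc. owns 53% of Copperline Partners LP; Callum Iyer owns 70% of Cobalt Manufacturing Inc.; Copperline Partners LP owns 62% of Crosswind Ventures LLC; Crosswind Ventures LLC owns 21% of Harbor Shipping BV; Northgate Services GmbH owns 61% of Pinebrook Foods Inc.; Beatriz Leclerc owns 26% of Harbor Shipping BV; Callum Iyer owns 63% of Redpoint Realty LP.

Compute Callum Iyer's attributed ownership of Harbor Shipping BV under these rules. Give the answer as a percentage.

11.779614%

By sibling attribution (R2), Callum Iyer is treated as also owning Owen Iyer's interest in Cobalt Manufacturing Inc, giving 70% + 9% = 79%.
By sibling attribution (R2), Callum Iyer is treated as also owning Owen Iyer's interest in Redpoint Realty LP, giving 63% + 32% = 95%.
Chain via Cobalt Manufacturing Inc. → Copperline Partners LP → Crosswind Ventures LLC (R3): 79% × 53% × 62% × 21% = 5.451474% of Harbor Shipping BV.
Chain via Redpoint Realty LP → Northgate Services GmbH → Pinebrook Foods Inc. (R3): 95% × 42% × 61% × 26% = 6.32814% of Harbor Shipping BV.
Aggregating (R1): 5.451474% + 6.32814% = 11.779614%.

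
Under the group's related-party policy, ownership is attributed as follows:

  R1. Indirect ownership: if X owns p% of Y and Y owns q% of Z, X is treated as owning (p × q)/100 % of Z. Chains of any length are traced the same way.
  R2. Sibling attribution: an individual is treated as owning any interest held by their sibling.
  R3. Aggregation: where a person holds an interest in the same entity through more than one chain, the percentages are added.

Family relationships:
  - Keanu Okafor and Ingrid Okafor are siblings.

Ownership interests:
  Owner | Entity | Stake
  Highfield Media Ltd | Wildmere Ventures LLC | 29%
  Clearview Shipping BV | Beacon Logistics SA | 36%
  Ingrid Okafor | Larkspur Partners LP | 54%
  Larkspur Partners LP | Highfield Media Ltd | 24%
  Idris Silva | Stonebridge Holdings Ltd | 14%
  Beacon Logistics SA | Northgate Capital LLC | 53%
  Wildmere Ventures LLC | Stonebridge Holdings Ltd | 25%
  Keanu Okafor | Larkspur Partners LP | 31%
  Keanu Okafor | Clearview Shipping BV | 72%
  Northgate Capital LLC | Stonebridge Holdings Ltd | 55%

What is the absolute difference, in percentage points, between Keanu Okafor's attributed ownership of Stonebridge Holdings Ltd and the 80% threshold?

70.96532

By sibling attribution (R2), Keanu Okafor is treated as also owning Ingrid Okafor's interest in Larkspur Partners LP, giving 31% + 54% = 85%.
Chain via Larkspur Partners LP → Highfield Media Ltd → Wildmere Ventures LLC (R1): 85% × 24% × 29% × 25% = 1.479% of Stonebridge Holdings Ltd.
Chain via Clearview Shipping BV → Beacon Logistics SA → Northgate Capital LLC (R1): 72% × 36% × 53% × 55% = 7.55568% of Stonebridge Holdings Ltd.
Aggregating (R3): 1.479% + 7.55568% = 9.03468%.
9.03468% falls short of the 80% threshold by 70.96532 percentage points.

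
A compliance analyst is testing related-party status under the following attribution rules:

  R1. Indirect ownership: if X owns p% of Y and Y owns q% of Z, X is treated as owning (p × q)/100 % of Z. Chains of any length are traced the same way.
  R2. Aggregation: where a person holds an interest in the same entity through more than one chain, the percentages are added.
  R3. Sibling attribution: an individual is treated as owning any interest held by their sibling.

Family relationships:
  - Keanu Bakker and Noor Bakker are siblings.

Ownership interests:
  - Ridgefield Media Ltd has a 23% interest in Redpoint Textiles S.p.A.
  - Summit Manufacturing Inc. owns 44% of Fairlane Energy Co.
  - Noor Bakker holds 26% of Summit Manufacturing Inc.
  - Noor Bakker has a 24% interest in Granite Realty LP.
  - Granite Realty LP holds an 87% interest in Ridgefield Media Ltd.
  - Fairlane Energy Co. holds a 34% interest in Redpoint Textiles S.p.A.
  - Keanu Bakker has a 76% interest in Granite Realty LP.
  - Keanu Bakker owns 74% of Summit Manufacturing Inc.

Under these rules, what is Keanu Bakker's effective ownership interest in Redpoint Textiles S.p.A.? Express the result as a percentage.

34.97%

By sibling attribution (R3), Keanu Bakker is treated as also owning Noor Bakker's interest in Summit Manufacturing Inc, giving 74% + 26% = 100%.
By sibling attribution (R3), Keanu Bakker is treated as also owning Noor Bakker's interest in Granite Realty LP, giving 76% + 24% = 100%.
Chain via Summit Manufacturing Inc. → Fairlane Energy Co. (R1): 100% × 44% × 34% = 14.96% of Redpoint Textiles S.p.A.
Chain via Granite Realty LP → Ridgefield Media Ltd (R1): 100% × 87% × 23% = 20.01% of Redpoint Textiles S.p.A.
Aggregating (R2): 14.96% + 20.01% = 34.97%.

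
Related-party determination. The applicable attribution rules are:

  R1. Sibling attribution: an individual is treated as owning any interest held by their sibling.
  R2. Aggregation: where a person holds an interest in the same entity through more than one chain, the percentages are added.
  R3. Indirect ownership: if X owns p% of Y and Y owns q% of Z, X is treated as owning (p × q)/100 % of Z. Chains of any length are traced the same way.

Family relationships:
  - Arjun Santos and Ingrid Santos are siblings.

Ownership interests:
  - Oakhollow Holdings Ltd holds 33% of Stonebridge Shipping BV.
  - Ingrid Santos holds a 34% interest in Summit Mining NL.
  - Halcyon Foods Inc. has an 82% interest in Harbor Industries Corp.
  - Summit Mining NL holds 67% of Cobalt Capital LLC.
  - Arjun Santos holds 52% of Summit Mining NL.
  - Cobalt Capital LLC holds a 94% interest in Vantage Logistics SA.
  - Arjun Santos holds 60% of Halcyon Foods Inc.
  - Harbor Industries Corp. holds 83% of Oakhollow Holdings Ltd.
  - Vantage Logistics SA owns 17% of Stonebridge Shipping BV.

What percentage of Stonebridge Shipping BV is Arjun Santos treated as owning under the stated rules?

22.683556%

By sibling attribution (R1), Arjun Santos is treated as also owning Ingrid Santos's interest in Summit Mining NL, giving 52% + 34% = 86%.
Chain via Halcyon Foods Inc. → Harbor Industries Corp. → Oakhollow Holdings Ltd (R3): 60% × 82% × 83% × 33% = 13.47588% of Stonebridge Shipping BV.
Chain via Summit Mining NL → Cobalt Capital LLC → Vantage Logistics SA (R3): 86% × 67% × 94% × 17% = 9.207676% of Stonebridge Shipping BV.
Aggregating (R2): 13.47588% + 9.207676% = 22.683556%.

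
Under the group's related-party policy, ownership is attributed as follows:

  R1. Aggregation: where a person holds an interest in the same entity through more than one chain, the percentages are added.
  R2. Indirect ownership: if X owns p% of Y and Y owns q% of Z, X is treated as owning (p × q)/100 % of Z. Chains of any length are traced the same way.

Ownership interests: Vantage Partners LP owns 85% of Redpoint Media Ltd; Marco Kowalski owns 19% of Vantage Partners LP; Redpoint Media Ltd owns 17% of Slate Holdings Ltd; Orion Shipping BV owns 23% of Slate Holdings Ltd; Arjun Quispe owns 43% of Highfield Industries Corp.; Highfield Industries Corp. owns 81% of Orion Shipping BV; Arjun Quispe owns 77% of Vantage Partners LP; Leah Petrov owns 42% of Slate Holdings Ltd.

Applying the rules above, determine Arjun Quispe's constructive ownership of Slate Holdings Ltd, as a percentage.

Chain via Vantage Partners LP → Redpoint Media Ltd (R2): 77% × 85% × 17% = 11.1265% of Slate Holdings Ltd.
Chain via Highfield Industries Corp. → Orion Shipping BV (R2): 43% × 81% × 23% = 8.0109% of Slate Holdings Ltd.
Aggregating (R1): 11.1265% + 8.0109% = 19.1374%.

19.1374%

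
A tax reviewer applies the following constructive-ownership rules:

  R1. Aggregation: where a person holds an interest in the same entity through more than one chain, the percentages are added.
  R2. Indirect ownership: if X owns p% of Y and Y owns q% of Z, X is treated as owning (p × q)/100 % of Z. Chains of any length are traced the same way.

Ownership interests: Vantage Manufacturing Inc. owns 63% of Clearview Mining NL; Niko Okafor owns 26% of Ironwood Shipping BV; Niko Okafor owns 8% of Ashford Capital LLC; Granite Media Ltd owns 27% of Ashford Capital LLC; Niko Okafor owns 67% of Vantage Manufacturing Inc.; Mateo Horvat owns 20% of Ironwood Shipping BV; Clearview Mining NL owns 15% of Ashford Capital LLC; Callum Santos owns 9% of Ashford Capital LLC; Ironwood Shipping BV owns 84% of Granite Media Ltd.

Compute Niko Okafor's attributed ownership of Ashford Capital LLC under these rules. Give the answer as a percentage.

Chain via Vantage Manufacturing Inc. → Clearview Mining NL (R2): 67% × 63% × 15% = 6.3315% of Ashford Capital LLC.
Chain via Ironwood Shipping BV → Granite Media Ltd (R2): 26% × 84% × 27% = 5.8968% of Ashford Capital LLC.
Direct interest in Ashford Capital LLC: 8%.
Aggregating (R1): 6.3315% + 5.8968% + 8% = 20.2283%.

20.2283%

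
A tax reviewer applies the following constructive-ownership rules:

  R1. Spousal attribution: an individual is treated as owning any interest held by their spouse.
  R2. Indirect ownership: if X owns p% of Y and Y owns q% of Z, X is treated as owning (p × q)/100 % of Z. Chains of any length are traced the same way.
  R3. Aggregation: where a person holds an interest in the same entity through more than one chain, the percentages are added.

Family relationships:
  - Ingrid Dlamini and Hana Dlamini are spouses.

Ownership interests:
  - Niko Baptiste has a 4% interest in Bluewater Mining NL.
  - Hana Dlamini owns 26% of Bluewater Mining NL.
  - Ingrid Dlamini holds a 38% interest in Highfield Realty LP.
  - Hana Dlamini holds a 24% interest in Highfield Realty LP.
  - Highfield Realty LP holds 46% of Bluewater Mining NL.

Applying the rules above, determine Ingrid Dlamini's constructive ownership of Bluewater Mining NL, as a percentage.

By spousal attribution (R1), Ingrid Dlamini is treated as also owning Hana Dlamini's interest in Highfield Realty LP, giving 38% + 24% = 62%.
By spousal attribution (R1), Ingrid Dlamini is treated as owning Hana Dlamini's 26% interest in Bluewater Mining NL.
Chain via Highfield Realty LP (R2): 62% × 46% = 28.52% of Bluewater Mining NL.
Direct interest in Bluewater Mining NL: 26%.
Aggregating (R3): 28.52% + 26% = 54.52%.

54.52%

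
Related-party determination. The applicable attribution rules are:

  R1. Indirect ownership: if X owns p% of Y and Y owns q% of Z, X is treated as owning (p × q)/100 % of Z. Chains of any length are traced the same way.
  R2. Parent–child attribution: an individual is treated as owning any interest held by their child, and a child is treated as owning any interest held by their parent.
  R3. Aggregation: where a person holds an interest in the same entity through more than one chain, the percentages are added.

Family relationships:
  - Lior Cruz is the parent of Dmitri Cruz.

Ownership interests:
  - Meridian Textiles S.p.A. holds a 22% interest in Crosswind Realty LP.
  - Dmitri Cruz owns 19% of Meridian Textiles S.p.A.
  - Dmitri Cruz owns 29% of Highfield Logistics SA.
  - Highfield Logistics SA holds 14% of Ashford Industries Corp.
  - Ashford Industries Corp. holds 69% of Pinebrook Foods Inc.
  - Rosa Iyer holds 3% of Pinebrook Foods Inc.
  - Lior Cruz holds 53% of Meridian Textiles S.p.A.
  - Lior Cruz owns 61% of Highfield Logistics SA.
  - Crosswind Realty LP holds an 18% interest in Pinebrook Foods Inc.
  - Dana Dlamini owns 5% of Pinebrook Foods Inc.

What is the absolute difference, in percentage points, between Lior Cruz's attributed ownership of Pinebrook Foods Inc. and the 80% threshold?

By parent–child attribution (R2), Lior Cruz is treated as also owning Dmitri Cruz's interest in Highfield Logistics SA, giving 61% + 29% = 90%.
By parent–child attribution (R2), Lior Cruz is treated as also owning Dmitri Cruz's interest in Meridian Textiles S.p.A, giving 53% + 19% = 72%.
Chain via Highfield Logistics SA → Ashford Industries Corp. (R1): 90% × 14% × 69% = 8.694% of Pinebrook Foods Inc.
Chain via Meridian Textiles S.p.A. → Crosswind Realty LP (R1): 72% × 22% × 18% = 2.8512% of Pinebrook Foods Inc.
Aggregating (R3): 8.694% + 2.8512% = 11.5452%.
11.5452% falls short of the 80% threshold by 68.4548 percentage points.

68.4548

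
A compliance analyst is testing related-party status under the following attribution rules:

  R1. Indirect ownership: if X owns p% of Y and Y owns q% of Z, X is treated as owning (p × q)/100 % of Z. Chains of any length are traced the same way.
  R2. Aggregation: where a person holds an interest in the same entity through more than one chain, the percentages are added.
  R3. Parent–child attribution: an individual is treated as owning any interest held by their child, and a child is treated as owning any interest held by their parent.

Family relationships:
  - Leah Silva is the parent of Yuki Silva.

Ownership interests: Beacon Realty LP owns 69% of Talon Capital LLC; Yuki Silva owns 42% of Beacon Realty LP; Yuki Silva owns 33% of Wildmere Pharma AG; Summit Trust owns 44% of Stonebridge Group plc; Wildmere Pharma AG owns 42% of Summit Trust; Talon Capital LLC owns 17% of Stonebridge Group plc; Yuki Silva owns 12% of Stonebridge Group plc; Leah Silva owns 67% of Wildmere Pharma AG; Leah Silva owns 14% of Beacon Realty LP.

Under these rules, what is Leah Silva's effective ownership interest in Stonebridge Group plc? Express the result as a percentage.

By parent–child attribution (R3), Leah Silva is treated as also owning Yuki Silva's interest in Wildmere Pharma AG, giving 67% + 33% = 100%.
By parent–child attribution (R3), Leah Silva is treated as also owning Yuki Silva's interest in Beacon Realty LP, giving 14% + 42% = 56%.
By parent–child attribution (R3), Leah Silva is treated as owning Yuki Silva's 12% interest in Stonebridge Group plc.
Chain via Wildmere Pharma AG → Summit Trust (R1): 100% × 42% × 44% = 18.48% of Stonebridge Group plc.
Chain via Beacon Realty LP → Talon Capital LLC (R1): 56% × 69% × 17% = 6.5688% of Stonebridge Group plc.
Direct interest in Stonebridge Group plc: 12%.
Aggregating (R2): 18.48% + 6.5688% + 12% = 37.0488%.

37.0488%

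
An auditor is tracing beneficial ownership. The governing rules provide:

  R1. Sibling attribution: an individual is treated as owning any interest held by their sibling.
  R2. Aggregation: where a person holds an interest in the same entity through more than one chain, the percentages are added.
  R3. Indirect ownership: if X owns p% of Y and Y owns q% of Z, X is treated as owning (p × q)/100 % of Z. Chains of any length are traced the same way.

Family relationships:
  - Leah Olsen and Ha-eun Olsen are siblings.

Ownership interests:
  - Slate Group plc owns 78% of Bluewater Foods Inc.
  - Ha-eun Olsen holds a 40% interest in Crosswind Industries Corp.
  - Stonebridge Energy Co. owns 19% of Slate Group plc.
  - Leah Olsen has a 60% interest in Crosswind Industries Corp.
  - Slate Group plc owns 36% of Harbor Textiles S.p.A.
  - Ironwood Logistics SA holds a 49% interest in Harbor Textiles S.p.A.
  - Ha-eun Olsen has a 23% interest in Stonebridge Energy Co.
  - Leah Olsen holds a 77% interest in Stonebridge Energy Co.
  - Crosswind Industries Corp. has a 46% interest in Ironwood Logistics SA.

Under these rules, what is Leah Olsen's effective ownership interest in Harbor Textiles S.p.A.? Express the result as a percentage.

29.38%

By sibling attribution (R1), Leah Olsen is treated as also owning Ha-eun Olsen's interest in Crosswind Industries Corp, giving 60% + 40% = 100%.
By sibling attribution (R1), Leah Olsen is treated as also owning Ha-eun Olsen's interest in Stonebridge Energy Co, giving 77% + 23% = 100%.
Chain via Crosswind Industries Corp. → Ironwood Logistics SA (R3): 100% × 46% × 49% = 22.54% of Harbor Textiles S.p.A.
Chain via Stonebridge Energy Co. → Slate Group plc (R3): 100% × 19% × 36% = 6.84% of Harbor Textiles S.p.A.
Aggregating (R2): 22.54% + 6.84% = 29.38%.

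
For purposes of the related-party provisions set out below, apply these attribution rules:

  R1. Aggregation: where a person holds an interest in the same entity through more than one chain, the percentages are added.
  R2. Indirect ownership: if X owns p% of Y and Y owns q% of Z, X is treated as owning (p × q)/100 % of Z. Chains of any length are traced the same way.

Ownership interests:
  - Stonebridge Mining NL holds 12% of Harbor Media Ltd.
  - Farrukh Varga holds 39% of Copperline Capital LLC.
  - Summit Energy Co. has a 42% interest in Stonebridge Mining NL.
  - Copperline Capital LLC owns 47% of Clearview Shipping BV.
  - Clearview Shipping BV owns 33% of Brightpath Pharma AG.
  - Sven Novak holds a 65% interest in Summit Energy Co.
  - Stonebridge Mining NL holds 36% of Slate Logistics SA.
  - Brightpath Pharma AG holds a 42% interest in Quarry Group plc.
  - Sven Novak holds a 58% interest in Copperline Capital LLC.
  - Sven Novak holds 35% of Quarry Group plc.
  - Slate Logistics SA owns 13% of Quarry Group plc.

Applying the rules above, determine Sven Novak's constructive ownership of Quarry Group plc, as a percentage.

40.055876%

Chain via Copperline Capital LLC → Clearview Shipping BV → Brightpath Pharma AG (R2): 58% × 47% × 33% × 42% = 3.778236% of Quarry Group plc.
Chain via Summit Energy Co. → Stonebridge Mining NL → Slate Logistics SA (R2): 65% × 42% × 36% × 13% = 1.27764% of Quarry Group plc.
Direct interest in Quarry Group plc: 35%.
Aggregating (R1): 3.778236% + 1.27764% + 35% = 40.055876%.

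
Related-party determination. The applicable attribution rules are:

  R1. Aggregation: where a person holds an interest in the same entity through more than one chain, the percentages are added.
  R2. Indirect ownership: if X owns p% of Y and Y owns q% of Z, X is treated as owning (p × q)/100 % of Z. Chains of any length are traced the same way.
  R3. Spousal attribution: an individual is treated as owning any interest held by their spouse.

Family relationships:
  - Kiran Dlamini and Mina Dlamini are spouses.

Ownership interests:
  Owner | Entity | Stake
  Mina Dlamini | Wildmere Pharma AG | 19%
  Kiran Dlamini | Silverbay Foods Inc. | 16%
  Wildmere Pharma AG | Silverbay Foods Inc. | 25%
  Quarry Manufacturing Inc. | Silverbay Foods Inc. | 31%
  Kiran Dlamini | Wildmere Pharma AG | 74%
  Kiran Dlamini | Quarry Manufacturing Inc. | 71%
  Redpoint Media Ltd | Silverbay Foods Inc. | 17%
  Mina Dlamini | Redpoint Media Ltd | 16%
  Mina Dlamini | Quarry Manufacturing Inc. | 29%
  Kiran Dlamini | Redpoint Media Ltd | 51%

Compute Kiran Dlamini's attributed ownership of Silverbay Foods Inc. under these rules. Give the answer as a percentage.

By spousal attribution (R3), Kiran Dlamini is treated as also owning Mina Dlamini's interest in Quarry Manufacturing Inc, giving 71% + 29% = 100%.
By spousal attribution (R3), Kiran Dlamini is treated as also owning Mina Dlamini's interest in Redpoint Media Ltd, giving 51% + 16% = 67%.
By spousal attribution (R3), Kiran Dlamini is treated as also owning Mina Dlamini's interest in Wildmere Pharma AG, giving 74% + 19% = 93%.
Chain via Quarry Manufacturing Inc. (R2): 100% × 31% = 31% of Silverbay Foods Inc.
Chain via Redpoint Media Ltd (R2): 67% × 17% = 11.39% of Silverbay Foods Inc.
Chain via Wildmere Pharma AG (R2): 93% × 25% = 23.25% of Silverbay Foods Inc.
Direct interest in Silverbay Foods Inc: 16%.
Aggregating (R1): 31% + 11.39% + 23.25% + 16% = 81.64%.

81.64%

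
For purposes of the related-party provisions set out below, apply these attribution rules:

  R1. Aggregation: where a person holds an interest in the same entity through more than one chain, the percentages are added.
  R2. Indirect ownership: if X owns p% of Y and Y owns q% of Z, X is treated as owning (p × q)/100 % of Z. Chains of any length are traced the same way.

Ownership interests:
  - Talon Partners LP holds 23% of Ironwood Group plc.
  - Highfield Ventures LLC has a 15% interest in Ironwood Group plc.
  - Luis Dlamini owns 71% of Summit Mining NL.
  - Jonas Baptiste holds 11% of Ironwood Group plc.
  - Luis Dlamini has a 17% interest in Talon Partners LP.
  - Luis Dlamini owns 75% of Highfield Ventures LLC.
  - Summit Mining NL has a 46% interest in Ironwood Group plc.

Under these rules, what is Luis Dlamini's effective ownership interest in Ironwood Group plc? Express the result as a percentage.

Chain via Highfield Ventures LLC (R2): 75% × 15% = 11.25% of Ironwood Group plc.
Chain via Summit Mining NL (R2): 71% × 46% = 32.66% of Ironwood Group plc.
Chain via Talon Partners LP (R2): 17% × 23% = 3.91% of Ironwood Group plc.
Aggregating (R1): 11.25% + 32.66% + 3.91% = 47.82%.

47.82%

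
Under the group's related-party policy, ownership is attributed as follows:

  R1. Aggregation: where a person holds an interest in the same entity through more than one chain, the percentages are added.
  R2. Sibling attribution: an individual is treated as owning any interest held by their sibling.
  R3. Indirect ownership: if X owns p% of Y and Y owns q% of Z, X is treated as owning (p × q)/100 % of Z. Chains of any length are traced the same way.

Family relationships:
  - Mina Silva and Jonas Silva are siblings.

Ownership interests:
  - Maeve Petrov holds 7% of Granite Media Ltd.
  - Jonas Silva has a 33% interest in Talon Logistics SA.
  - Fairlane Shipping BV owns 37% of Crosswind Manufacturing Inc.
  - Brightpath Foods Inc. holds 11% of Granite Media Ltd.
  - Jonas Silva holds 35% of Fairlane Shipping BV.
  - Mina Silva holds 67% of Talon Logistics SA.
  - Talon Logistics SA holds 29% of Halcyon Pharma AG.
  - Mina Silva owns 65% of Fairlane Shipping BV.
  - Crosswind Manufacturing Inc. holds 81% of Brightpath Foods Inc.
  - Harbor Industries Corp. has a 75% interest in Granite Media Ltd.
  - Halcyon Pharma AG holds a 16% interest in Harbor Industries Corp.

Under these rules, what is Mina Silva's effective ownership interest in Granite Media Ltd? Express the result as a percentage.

By sibling attribution (R2), Mina Silva is treated as also owning Jonas Silva's interest in Talon Logistics SA, giving 67% + 33% = 100%.
By sibling attribution (R2), Mina Silva is treated as also owning Jonas Silva's interest in Fairlane Shipping BV, giving 65% + 35% = 100%.
Chain via Talon Logistics SA → Halcyon Pharma AG → Harbor Industries Corp. (R3): 100% × 29% × 16% × 75% = 3.48% of Granite Media Ltd.
Chain via Fairlane Shipping BV → Crosswind Manufacturing Inc. → Brightpath Foods Inc. (R3): 100% × 37% × 81% × 11% = 3.2967% of Granite Media Ltd.
Aggregating (R1): 3.48% + 3.2967% = 6.7767%.

6.7767%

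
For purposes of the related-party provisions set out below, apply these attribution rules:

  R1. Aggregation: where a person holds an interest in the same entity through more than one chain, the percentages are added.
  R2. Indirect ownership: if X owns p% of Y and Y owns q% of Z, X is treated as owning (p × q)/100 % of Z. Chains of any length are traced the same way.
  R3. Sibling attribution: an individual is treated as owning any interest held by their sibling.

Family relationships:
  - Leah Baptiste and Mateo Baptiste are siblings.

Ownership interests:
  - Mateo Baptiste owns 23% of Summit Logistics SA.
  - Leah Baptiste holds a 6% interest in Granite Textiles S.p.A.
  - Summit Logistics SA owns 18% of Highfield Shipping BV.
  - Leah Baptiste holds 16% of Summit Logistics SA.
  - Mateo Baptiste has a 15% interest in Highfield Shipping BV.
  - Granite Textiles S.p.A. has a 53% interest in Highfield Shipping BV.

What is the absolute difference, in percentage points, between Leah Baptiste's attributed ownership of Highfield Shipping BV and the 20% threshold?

5.2

By sibling attribution (R3), Leah Baptiste is treated as also owning Mateo Baptiste's interest in Summit Logistics SA, giving 16% + 23% = 39%.
By sibling attribution (R3), Leah Baptiste is treated as owning Mateo Baptiste's 15% interest in Highfield Shipping BV.
Chain via Granite Textiles S.p.A. (R2): 6% × 53% = 3.18% of Highfield Shipping BV.
Chain via Summit Logistics SA (R2): 39% × 18% = 7.02% of Highfield Shipping BV.
Direct interest in Highfield Shipping BV: 15%.
Aggregating (R1): 3.18% + 7.02% + 15% = 25.2%.
25.2% exceeds the 20% threshold by 5.2 percentage points.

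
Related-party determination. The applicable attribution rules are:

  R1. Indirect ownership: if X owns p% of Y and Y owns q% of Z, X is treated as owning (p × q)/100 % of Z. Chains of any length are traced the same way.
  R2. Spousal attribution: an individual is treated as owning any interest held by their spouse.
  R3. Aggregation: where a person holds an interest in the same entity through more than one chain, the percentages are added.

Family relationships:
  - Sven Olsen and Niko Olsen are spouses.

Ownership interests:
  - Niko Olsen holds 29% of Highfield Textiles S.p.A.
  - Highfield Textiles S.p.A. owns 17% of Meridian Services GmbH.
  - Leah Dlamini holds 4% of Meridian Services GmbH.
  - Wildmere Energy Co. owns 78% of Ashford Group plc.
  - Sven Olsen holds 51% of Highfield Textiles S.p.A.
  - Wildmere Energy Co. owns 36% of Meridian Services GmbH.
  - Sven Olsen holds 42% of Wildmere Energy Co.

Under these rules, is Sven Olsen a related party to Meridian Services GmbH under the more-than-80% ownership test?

By spousal attribution (R2), Sven Olsen is treated as also owning Niko Olsen's interest in Highfield Textiles S.p.A, giving 51% + 29% = 80%.
Chain via Wildmere Energy Co. (R1): 42% × 36% = 15.12% of Meridian Services GmbH.
Chain via Highfield Textiles S.p.A. (R1): 80% × 17% = 13.6% of Meridian Services GmbH.
Aggregating (R3): 15.12% + 13.6% = 28.72%.
28.72% does not exceed the 80% threshold, so Sven is not a related party to Meridian Services GmbH.

No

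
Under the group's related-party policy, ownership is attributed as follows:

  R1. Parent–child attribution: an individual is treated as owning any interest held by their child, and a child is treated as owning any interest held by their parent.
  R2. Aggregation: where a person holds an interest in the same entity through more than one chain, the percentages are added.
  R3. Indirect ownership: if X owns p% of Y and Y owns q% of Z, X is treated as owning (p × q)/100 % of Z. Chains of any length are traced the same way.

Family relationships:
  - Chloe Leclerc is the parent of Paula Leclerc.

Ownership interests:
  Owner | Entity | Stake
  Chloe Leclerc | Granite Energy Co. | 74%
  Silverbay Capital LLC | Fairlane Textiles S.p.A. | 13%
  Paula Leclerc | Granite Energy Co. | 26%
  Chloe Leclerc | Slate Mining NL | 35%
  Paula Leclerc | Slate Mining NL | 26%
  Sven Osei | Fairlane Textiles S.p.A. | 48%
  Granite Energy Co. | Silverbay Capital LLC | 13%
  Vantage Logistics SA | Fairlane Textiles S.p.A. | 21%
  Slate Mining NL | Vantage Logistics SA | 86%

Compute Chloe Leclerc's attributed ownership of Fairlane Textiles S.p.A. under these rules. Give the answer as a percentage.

By parent–child attribution (R1), Chloe Leclerc is treated as also owning Paula Leclerc's interest in Slate Mining NL, giving 35% + 26% = 61%.
By parent–child attribution (R1), Chloe Leclerc is treated as also owning Paula Leclerc's interest in Granite Energy Co, giving 74% + 26% = 100%.
Chain via Slate Mining NL → Vantage Logistics SA (R3): 61% × 86% × 21% = 11.0166% of Fairlane Textiles S.p.A.
Chain via Granite Energy Co. → Silverbay Capital LLC (R3): 100% × 13% × 13% = 1.69% of Fairlane Textiles S.p.A.
Aggregating (R2): 11.0166% + 1.69% = 12.7066%.

12.7066%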